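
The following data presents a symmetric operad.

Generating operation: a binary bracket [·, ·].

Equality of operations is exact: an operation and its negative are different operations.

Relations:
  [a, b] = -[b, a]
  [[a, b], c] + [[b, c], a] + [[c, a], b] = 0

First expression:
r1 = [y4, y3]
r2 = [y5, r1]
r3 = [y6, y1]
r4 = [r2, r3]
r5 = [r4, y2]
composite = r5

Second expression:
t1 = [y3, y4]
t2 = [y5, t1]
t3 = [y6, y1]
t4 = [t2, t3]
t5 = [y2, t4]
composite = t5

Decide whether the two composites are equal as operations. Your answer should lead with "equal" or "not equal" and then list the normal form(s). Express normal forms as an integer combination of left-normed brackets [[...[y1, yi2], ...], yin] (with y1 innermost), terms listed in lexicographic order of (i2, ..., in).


equal — both sides give [[[[[y1, y6], y3], y4], y5], y2] - [[[[[y1, y6], y4], y3], y5], y2] - [[[[[y1, y6], y5], y3], y4], y2] + [[[[[y1, y6], y5], y4], y3], y2]


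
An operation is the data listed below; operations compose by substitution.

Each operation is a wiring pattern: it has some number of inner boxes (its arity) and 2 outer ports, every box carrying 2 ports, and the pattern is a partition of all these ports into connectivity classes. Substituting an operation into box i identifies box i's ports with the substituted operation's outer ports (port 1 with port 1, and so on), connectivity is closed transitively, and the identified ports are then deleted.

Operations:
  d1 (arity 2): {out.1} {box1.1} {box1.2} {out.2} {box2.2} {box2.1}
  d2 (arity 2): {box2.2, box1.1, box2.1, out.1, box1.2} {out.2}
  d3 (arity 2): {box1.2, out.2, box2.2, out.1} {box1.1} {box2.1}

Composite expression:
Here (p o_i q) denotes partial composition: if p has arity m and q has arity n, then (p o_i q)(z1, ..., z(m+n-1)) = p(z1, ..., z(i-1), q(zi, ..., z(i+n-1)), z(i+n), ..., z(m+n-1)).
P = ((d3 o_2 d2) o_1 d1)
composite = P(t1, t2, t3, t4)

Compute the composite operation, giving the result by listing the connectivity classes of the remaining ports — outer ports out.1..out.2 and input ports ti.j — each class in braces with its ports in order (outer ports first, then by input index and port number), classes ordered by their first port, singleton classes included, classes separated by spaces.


{out.1, out.2} {t1.1} {t1.2} {t2.1} {t2.2} {t3.1, t3.2, t4.1, t4.2}

Reachability decides: close wires over d3-identified ports.
through d1, on inputs (t1, t2): {out.1} {out.2} {t1.1} {t1.2} {t2.1} {t2.2} (out.j = stage outer ports)
through d2, on inputs (t3, t4): {out.1, t3.1, t3.2, t4.1, t4.2} {out.2} (out.j = stage outer ports)
through d3, on inputs (t1, t2, t3, t4): {out.1, out.2} {t1.1} {t1.2} {t2.1} {t2.2} {t3.1, t3.2, t4.1, t4.2} (out.j = stage outer ports)


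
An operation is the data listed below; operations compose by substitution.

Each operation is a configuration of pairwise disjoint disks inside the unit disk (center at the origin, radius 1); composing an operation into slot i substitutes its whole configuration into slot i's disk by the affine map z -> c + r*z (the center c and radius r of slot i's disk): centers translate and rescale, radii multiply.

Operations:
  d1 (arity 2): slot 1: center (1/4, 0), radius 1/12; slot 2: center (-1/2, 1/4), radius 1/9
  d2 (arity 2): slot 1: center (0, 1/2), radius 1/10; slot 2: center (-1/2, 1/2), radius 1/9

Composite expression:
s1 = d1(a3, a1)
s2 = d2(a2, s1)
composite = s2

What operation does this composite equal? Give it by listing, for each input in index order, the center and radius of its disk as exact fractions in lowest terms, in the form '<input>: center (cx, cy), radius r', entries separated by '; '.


Only the slot chain above each a matters under d2; compose those maps.
tracing a2 down its 1-map path: center (0, 1/2), radius 1/10
tracing a3 down its 2-map path: center (-17/36, 1/2), radius 1/108
tracing a1 down its 2-map path: center (-5/9, 19/36), radius 1/81

a1: center (-5/9, 19/36), radius 1/81; a2: center (0, 1/2), radius 1/10; a3: center (-17/36, 1/2), radius 1/108


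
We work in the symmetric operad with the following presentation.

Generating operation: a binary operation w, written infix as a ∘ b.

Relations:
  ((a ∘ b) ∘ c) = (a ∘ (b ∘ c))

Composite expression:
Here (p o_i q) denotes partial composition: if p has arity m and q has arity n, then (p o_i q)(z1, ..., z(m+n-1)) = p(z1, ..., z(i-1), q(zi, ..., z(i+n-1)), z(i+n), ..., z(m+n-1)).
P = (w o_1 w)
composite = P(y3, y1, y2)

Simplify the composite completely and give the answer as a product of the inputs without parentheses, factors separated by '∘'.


The w-tree's shape is irrelevant; the y-reading-order decides.
(y3 ∘ y1) unparenthesizes to y3 ∘ y1
((y3 ∘ y1) ∘ y2) unparenthesizes to y3 ∘ y1 ∘ y2

y3 ∘ y1 ∘ y2


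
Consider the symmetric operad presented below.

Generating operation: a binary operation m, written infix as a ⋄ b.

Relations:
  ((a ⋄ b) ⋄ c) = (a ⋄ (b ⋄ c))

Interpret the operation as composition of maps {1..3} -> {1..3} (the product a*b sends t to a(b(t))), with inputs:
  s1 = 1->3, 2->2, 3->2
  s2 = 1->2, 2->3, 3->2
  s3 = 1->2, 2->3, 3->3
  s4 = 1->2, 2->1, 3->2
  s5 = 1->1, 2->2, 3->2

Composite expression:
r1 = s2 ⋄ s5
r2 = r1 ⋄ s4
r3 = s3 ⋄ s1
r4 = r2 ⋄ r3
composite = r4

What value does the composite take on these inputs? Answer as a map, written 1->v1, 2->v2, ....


1->3, 2->3, 3->3

(s2 ⋄ s5) = 1->2, 2->3, 3->3
((s2 ⋄ s5) ⋄ s4) = 1->3, 2->2, 3->3
(s3 ⋄ s1) = 1->3, 2->3, 3->3
(((s2 ⋄ s5) ⋄ s4) ⋄ (s3 ⋄ s1)) = 1->3, 2->3, 3->3


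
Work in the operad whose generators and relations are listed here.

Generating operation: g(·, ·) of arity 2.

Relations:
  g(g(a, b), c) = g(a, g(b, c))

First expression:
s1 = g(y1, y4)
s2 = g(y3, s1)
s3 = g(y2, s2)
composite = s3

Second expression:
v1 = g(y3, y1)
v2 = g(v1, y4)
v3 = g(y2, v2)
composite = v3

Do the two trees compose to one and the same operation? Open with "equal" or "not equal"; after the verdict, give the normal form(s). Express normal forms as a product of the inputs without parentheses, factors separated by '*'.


Normal form of the first expression: y2 * y3 * y1 * y4
Normal form of the second expression: y2 * y3 * y1 * y4
Identical normal forms: equal.

equal; the common form is y2 * y3 * y1 * y4


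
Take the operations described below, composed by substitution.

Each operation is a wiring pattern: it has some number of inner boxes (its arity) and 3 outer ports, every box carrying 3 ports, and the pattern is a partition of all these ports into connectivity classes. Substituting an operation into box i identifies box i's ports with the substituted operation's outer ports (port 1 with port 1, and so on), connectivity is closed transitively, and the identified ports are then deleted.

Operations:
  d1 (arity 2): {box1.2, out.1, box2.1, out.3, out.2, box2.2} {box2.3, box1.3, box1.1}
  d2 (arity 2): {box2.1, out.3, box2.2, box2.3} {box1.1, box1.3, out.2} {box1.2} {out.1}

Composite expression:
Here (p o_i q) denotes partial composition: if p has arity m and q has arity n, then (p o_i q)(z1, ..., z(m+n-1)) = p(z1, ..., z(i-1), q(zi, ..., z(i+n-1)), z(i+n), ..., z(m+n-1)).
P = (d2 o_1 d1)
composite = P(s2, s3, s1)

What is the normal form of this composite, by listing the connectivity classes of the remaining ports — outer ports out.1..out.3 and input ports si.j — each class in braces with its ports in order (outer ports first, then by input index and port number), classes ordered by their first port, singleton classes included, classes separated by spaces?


Treat the ports identified at d2 as solder joints: merge, then drop.
composing d1 on (s2, s3), with out.j its own outer ports: {out.1, out.2, out.3, s2.2, s3.1, s3.2} {s2.1, s2.3, s3.3}
composing d2 on (s2, s3, s1), with out.j its own outer ports: {out.1} {out.2, s2.2, s3.1, s3.2} {out.3, s1.1, s1.2, s1.3} {s2.1, s2.3, s3.3}

{out.1} {out.2, s2.2, s3.1, s3.2} {out.3, s1.1, s1.2, s1.3} {s2.1, s2.3, s3.3}


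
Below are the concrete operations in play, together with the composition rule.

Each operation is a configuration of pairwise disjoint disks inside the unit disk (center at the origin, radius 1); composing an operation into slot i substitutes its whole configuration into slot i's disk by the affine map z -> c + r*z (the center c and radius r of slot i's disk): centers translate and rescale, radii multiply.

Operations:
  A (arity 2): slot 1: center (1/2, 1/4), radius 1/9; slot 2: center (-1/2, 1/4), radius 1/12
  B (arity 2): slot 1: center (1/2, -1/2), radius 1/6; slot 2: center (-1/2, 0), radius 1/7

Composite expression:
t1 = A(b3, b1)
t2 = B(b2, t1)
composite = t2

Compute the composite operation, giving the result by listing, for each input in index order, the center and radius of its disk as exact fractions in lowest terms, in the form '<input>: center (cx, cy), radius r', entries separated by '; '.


Only the slot chain above each b matters under B; compose those maps.
tracing b2 down its 1-map path: center (1/2, -1/2), radius 1/6
tracing b3 down its 2-map path: center (-3/7, 1/28), radius 1/63
tracing b1 down its 2-map path: center (-4/7, 1/28), radius 1/84

b1: center (-4/7, 1/28), radius 1/84; b2: center (1/2, -1/2), radius 1/6; b3: center (-3/7, 1/28), radius 1/63


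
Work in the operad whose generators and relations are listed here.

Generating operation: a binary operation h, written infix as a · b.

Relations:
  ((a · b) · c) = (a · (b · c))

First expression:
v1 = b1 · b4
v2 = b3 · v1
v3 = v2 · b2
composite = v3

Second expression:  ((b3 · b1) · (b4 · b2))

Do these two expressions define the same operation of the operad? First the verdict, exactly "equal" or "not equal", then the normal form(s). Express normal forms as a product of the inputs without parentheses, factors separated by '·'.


equal — both sides give b3 · b1 · b4 · b2

Normal form of the first expression: b3 · b1 · b4 · b2
Normal form of the second expression: b3 · b1 · b4 · b2
Identical normal forms: equal.


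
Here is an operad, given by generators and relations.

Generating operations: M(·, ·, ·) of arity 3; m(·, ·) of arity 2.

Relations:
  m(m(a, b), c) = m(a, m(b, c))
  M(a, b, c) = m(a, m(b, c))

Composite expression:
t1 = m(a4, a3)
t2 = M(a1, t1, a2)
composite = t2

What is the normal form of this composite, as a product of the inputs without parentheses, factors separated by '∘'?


All parenthesizations of M agree; list the a-inputs left to right.
m(a4, a3) unparenthesizes to a4 ∘ a3
M(a1, m(a4, a3), a2) unparenthesizes to a1 ∘ a4 ∘ a3 ∘ a2

a1 ∘ a4 ∘ a3 ∘ a2


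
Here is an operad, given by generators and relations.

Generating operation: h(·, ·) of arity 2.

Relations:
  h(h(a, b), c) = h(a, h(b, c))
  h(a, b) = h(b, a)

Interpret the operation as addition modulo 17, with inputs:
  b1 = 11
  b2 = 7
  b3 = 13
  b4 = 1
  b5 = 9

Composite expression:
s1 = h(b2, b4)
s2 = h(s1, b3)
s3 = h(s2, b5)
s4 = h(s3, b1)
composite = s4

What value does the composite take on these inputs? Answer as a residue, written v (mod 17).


h(b2, b4) = 8
h(h(b2, b4), b3) = 4
h(h(h(b2, b4), b3), b5) = 13
h(h(h(h(b2, b4), b3), b5), b1) = 7

7 (mod 17)


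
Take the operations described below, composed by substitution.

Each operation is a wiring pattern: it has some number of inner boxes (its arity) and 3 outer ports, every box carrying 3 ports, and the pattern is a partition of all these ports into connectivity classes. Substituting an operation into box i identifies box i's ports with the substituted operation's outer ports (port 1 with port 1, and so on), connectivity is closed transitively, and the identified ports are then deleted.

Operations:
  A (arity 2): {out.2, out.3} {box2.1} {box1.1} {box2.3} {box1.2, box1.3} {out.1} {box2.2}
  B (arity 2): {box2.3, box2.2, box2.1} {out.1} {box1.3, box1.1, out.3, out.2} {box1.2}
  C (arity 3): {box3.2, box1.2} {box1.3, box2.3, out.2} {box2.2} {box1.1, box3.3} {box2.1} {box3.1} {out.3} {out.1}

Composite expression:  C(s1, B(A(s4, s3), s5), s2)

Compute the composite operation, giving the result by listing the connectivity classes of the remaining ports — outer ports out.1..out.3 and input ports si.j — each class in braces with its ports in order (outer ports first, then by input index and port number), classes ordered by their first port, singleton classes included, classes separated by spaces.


Two ports join when wires chain via C-identified ports.
A over (s4, s3) gives {out.1} {out.2, out.3} {s3.1} {s3.2} {s3.3} {s4.1} {s4.2, s4.3}, out.j being that stage's outer ports
B over (s4, s3, s5) gives {out.1} {out.2, out.3} {s3.1} {s3.2} {s3.3} {s4.1} {s4.2, s4.3} {s5.1, s5.2, s5.3}, out.j being that stage's outer ports
C over (s1, s4, s3, s5, s2) gives {out.1} {out.2, s1.3} {out.3} {s1.1, s2.3} {s1.2, s2.2} {s2.1} {s3.1} {s3.2} {s3.3} {s4.1} {s4.2, s4.3} {s5.1, s5.2, s5.3}, out.j being that stage's outer ports

{out.1} {out.2, s1.3} {out.3} {s1.1, s2.3} {s1.2, s2.2} {s2.1} {s3.1} {s3.2} {s3.3} {s4.1} {s4.2, s4.3} {s5.1, s5.2, s5.3}


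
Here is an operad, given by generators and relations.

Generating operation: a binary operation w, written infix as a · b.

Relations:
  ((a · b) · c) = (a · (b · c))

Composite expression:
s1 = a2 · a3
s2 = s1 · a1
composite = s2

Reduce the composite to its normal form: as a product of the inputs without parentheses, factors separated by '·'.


a2 · a3 · a1

All parenthesizations of w agree; list the a-inputs left to right.
(a2 · a3) reduces to a2 · a3
((a2 · a3) · a1) reduces to a2 · a3 · a1


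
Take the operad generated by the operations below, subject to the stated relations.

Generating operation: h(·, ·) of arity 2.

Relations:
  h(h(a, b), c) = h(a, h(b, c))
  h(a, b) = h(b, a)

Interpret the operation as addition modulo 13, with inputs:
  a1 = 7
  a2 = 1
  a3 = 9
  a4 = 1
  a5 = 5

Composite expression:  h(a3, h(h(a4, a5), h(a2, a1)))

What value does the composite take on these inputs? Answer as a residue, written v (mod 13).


h(a4, a5) = 6
h(a2, a1) = 8
h(h(a4, a5), h(a2, a1)) = 1
h(a3, h(h(a4, a5), h(a2, a1))) = 10

10 (mod 13)


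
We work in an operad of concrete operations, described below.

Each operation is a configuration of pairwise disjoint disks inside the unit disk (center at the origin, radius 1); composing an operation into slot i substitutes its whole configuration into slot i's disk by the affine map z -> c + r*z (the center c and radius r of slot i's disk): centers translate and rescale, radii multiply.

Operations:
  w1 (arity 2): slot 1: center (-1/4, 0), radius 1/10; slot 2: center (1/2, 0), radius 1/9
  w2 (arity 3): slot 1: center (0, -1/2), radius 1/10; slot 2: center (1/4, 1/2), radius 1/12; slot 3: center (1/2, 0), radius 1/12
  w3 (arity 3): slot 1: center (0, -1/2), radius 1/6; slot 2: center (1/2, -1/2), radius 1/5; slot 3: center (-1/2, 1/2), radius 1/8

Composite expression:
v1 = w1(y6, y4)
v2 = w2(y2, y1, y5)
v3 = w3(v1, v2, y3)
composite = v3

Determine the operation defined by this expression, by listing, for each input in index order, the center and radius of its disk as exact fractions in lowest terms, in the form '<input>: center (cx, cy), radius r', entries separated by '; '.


Affine substitution under w3: radii multiply and y-centers shift.
input y6: applying the 2 nested substitutions gives center (-1/24, -1/2), radius 1/60
input y4: applying the 2 nested substitutions gives center (1/12, -1/2), radius 1/54
input y2: applying the 2 nested substitutions gives center (1/2, -3/5), radius 1/50
input y1: applying the 2 nested substitutions gives center (11/20, -2/5), radius 1/60
input y5: applying the 2 nested substitutions gives center (3/5, -1/2), radius 1/60
input y3: applying the 1 nested substitution gives center (-1/2, 1/2), radius 1/8

y1: center (11/20, -2/5), radius 1/60; y2: center (1/2, -3/5), radius 1/50; y3: center (-1/2, 1/2), radius 1/8; y4: center (1/12, -1/2), radius 1/54; y5: center (3/5, -1/2), radius 1/60; y6: center (-1/24, -1/2), radius 1/60


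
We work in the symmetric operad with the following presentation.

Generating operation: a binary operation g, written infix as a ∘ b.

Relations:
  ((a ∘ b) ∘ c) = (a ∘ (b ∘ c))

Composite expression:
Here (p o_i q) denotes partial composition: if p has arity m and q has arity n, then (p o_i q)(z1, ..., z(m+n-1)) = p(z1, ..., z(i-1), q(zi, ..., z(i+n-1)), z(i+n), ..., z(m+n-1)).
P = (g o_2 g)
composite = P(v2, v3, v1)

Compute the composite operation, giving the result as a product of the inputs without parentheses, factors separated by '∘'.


v2 ∘ v3 ∘ v1

The g-tree's shape is irrelevant; the v-reading-order decides.
(v3 ∘ v1) reduces to v3 ∘ v1
(v2 ∘ (v3 ∘ v1)) reduces to v2 ∘ v3 ∘ v1


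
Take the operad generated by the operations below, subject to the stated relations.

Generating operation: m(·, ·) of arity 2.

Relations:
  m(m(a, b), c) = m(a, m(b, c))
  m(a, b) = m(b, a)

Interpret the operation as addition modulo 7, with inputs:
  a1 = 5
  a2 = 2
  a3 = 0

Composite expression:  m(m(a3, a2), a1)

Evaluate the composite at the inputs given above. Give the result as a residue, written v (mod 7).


m(a3, a2) = 2
m(m(a3, a2), a1) = 0

0 (mod 7)


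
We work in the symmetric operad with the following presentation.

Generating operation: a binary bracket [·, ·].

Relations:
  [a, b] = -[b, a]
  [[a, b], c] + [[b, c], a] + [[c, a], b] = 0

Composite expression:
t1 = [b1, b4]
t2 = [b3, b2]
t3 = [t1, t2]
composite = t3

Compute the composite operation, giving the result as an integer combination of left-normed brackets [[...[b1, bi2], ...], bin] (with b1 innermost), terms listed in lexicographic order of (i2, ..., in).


-[[[b1, b4], b2], b3] + [[[b1, b4], b3], b2]


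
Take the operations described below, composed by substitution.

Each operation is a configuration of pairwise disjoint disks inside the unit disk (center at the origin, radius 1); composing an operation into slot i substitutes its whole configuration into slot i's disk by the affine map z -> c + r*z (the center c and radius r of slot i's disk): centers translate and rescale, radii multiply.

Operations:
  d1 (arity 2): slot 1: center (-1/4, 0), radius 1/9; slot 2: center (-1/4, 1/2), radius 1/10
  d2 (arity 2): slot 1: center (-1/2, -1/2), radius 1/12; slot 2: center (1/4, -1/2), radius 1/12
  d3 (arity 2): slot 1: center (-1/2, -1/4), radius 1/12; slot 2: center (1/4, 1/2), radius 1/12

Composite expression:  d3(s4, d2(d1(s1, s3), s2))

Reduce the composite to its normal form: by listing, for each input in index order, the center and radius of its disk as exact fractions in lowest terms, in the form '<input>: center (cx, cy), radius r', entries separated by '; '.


s1: center (119/576, 11/24), radius 1/1296; s2: center (13/48, 11/24), radius 1/144; s3: center (119/576, 133/288), radius 1/1440; s4: center (-1/2, -1/4), radius 1/12

Follow each s-input down from d3: c' goes to c + r*c', radius to r*r'.
input s4: applying the 1 nested substitution gives center (-1/2, -1/4), radius 1/12
input s1: applying the 3 nested substitutions gives center (119/576, 11/24), radius 1/1296
input s3: applying the 3 nested substitutions gives center (119/576, 133/288), radius 1/1440
input s2: applying the 2 nested substitutions gives center (13/48, 11/24), radius 1/144


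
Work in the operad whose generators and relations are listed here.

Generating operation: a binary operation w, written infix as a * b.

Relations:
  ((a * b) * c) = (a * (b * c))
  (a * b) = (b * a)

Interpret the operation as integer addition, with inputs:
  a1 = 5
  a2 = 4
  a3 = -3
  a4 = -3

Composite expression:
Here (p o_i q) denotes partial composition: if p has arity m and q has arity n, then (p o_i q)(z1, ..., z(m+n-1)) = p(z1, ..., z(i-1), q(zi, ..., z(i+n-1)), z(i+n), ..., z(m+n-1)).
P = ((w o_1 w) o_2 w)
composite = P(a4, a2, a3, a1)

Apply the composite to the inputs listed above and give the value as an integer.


3

(a2 * a3) = 1
(a4 * (a2 * a3)) = -2
((a4 * (a2 * a3)) * a1) = 3


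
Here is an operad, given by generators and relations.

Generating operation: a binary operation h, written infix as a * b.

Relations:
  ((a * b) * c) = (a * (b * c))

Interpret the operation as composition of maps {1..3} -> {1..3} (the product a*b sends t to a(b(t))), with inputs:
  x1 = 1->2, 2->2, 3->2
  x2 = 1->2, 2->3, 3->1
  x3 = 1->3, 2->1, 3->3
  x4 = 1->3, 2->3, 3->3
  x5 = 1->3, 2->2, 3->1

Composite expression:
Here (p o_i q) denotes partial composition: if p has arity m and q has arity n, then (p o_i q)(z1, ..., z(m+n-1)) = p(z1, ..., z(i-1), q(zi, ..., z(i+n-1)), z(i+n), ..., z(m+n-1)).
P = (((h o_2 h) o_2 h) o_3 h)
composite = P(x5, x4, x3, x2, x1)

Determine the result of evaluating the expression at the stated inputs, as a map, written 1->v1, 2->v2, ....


1->1, 2->1, 3->1

(x3 * x2) = 1->1, 2->3, 3->3
(x4 * (x3 * x2)) = 1->3, 2->3, 3->3
((x4 * (x3 * x2)) * x1) = 1->3, 2->3, 3->3
(x5 * ((x4 * (x3 * x2)) * x1)) = 1->1, 2->1, 3->1


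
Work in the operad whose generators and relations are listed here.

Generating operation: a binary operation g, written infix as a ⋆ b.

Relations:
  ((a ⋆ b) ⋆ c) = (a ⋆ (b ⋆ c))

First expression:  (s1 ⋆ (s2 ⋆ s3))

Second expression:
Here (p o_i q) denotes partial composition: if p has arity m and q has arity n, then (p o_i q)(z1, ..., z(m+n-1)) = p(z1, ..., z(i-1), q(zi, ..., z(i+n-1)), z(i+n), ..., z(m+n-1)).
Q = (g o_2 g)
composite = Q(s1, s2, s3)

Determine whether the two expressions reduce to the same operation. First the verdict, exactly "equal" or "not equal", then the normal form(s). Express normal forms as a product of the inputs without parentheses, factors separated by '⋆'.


The first composite normalizes to s1 ⋆ s2 ⋆ s3
The second composite normalizes to s1 ⋆ s2 ⋆ s3
The forms coincide; equal.

equal — both sides give s1 ⋆ s2 ⋆ s3


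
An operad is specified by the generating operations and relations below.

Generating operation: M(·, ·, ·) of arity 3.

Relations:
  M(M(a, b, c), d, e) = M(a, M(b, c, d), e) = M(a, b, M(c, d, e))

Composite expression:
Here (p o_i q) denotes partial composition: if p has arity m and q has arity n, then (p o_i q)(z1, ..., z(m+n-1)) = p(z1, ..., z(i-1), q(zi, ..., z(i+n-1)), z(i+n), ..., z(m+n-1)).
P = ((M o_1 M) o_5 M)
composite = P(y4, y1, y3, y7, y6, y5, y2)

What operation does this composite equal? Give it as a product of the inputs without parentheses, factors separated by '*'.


y4 * y1 * y3 * y7 * y6 * y5 * y2

All parenthesizations of M agree; list the y-inputs left to right.
M(y4, y1, y3) flattens to y4 * y1 * y3
M(y6, y5, y2) flattens to y6 * y5 * y2
M(M(y4, y1, y3), y7, M(y6, y5, y2)) flattens to y4 * y1 * y3 * y7 * y6 * y5 * y2


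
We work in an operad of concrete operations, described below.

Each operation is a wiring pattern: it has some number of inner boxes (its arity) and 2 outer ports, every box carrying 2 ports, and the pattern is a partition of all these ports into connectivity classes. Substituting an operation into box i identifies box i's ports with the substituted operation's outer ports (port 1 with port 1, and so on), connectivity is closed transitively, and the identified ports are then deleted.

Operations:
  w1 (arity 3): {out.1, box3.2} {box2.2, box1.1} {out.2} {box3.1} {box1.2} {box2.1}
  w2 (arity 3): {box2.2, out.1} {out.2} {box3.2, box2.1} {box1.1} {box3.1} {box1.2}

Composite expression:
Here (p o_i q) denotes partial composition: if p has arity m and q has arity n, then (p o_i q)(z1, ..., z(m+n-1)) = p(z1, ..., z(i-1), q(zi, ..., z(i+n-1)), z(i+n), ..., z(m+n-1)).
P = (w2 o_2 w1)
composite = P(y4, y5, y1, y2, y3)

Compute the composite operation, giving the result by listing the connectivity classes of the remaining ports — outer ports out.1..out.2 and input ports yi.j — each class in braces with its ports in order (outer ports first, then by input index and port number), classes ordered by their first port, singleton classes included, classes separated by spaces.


{out.1} {out.2} {y1.1} {y1.2, y5.1} {y2.1} {y2.2, y3.2} {y3.1} {y4.1} {y4.2} {y5.2}

Connectivity passes through glued w2-boundaries; trace each wire chain.
w1 over (y5, y1, y2) gives {out.1, y2.2} {out.2} {y1.1} {y1.2, y5.1} {y2.1} {y5.2}, out.j being that stage's outer ports
w2 over (y4, y5, y1, y2, y3) gives {out.1} {out.2} {y1.1} {y1.2, y5.1} {y2.1} {y2.2, y3.2} {y3.1} {y4.1} {y4.2} {y5.2}, out.j being that stage's outer ports


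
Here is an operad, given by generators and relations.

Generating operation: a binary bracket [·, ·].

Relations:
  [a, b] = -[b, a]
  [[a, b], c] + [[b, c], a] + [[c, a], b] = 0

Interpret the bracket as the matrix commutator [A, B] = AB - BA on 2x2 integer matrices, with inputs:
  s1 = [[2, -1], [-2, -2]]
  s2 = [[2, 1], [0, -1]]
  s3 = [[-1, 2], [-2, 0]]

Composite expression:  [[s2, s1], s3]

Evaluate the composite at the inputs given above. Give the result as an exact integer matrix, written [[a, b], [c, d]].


[[2, -15], [-14, -2]]


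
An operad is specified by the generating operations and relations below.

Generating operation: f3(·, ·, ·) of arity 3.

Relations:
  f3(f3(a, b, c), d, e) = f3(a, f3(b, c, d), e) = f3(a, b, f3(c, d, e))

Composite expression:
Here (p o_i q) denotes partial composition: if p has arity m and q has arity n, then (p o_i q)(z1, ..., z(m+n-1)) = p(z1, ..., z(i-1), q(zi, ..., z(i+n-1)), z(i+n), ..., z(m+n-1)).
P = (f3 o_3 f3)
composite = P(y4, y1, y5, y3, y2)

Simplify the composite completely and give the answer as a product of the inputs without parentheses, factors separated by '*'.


y4 * y1 * y5 * y3 * y2


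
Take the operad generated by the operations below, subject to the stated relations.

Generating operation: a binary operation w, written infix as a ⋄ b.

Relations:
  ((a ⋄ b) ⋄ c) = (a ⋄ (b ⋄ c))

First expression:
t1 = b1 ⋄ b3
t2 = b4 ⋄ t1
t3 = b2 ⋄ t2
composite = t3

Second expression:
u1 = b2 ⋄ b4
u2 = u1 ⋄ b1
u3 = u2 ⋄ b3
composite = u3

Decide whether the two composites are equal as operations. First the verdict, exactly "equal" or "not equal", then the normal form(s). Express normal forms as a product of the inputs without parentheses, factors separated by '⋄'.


equal: each reduces to b2 ⋄ b4 ⋄ b1 ⋄ b3


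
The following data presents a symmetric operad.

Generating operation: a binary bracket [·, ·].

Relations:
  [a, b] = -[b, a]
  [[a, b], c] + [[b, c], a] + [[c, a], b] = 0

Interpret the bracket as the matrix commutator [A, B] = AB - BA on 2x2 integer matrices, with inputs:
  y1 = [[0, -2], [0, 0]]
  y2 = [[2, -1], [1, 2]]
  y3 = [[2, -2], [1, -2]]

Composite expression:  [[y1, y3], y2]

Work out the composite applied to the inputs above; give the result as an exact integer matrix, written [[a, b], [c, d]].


[[8, 4], [4, -8]]


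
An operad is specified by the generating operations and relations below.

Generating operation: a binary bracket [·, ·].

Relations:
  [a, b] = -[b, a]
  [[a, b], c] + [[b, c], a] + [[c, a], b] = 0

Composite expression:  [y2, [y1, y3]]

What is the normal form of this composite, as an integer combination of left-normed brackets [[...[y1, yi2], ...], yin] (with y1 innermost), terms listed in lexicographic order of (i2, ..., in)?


In the tensor algebra, words opening y1 carry the y1-anchored form.
Composite bracket: [y2, [y1, y3]]
Applying ab - ba throughout gives 4 signed words (2^2 = 4).
Keep just the words that open with y1:
  the word y1y3y2 carries sign -1 and contributes -[[y1, y3], y2]

-[[y1, y3], y2]


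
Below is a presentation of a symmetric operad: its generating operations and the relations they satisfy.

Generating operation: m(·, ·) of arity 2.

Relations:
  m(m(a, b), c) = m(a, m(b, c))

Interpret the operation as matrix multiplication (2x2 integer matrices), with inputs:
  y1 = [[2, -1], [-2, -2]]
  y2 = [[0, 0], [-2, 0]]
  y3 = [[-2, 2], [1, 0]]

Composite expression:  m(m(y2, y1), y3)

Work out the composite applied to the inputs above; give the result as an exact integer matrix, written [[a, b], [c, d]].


m(y2, y1) = [[0, 0], [-4, 2]]
m(m(y2, y1), y3) = [[0, 0], [10, -8]]

[[0, 0], [10, -8]]


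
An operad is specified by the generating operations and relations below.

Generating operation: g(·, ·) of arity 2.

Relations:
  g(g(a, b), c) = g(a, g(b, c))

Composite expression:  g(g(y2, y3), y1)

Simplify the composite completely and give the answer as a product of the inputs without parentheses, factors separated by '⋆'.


Every regrouping of g is equal, so read the y-inputs in written order.
g(y2, y3) collapses to y2 ⋆ y3
g(g(y2, y3), y1) collapses to y2 ⋆ y3 ⋆ y1

y2 ⋆ y3 ⋆ y1


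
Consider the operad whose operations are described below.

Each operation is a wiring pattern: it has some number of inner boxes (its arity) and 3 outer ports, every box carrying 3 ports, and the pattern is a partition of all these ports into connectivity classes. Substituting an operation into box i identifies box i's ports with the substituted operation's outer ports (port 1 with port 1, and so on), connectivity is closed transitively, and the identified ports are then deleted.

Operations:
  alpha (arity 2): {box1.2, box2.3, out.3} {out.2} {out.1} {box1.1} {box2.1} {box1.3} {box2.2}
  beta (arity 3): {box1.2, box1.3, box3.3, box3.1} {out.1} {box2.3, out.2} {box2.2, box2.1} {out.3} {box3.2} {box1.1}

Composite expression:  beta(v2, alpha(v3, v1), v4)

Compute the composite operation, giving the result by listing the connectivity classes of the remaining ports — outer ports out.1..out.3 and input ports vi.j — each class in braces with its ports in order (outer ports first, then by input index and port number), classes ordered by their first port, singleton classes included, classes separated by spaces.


{out.1} {out.2, v1.3, v3.2} {out.3} {v1.1} {v1.2} {v2.1} {v2.2, v2.3, v4.1, v4.3} {v3.1} {v3.3} {v4.2}

Substituting into beta glues patterns; closure does the rest.
the subtree at alpha composes to {out.1} {out.2} {out.3, v1.3, v3.2} {v1.1} {v1.2} {v3.1} {v3.3} on (v3, v1); out.j = own outer ports
the subtree at beta composes to {out.1} {out.2, v1.3, v3.2} {out.3} {v1.1} {v1.2} {v2.1} {v2.2, v2.3, v4.1, v4.3} {v3.1} {v3.3} {v4.2} on (v2, v3, v1, v4); out.j = own outer ports


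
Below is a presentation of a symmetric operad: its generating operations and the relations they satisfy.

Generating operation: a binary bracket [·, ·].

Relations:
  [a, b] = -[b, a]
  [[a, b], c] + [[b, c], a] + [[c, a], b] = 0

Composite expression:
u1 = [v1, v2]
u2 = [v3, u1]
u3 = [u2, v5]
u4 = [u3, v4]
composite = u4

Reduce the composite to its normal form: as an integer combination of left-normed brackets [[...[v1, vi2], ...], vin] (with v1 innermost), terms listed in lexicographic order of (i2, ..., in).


-[[[[v1, v2], v3], v5], v4]

Left-normed coefficients sit on the v1-initial expansion words.
Composite bracket: [[[v3, [v1, v2]], v5], v4]
Under [a, b] = ab - ba we get 16 signed associative words (2^4 = 16).
The v1-initial words carry the normal form:
  sign of v1v2v3v5v4 is -1, so it contributes -[[[[v1, v2], v3], v5], v4]


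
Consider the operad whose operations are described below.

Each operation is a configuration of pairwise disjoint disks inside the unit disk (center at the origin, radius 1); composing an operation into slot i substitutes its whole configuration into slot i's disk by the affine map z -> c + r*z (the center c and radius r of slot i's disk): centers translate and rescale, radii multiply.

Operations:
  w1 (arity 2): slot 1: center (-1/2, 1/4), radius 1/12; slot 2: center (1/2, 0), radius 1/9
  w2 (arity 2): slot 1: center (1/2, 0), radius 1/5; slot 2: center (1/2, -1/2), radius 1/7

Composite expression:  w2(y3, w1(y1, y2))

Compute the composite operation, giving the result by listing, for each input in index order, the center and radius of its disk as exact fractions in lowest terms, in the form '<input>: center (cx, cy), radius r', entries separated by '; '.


y1: center (3/7, -13/28), radius 1/84; y2: center (4/7, -1/2), radius 1/63; y3: center (1/2, 0), radius 1/5

Only the slot chain above each y matters under w2; compose those maps.
y3 passes through 1 substitution, ending at center (1/2, 0), radius 1/5
y1 passes through 2 substitutions, ending at center (3/7, -13/28), radius 1/84
y2 passes through 2 substitutions, ending at center (4/7, -1/2), radius 1/63


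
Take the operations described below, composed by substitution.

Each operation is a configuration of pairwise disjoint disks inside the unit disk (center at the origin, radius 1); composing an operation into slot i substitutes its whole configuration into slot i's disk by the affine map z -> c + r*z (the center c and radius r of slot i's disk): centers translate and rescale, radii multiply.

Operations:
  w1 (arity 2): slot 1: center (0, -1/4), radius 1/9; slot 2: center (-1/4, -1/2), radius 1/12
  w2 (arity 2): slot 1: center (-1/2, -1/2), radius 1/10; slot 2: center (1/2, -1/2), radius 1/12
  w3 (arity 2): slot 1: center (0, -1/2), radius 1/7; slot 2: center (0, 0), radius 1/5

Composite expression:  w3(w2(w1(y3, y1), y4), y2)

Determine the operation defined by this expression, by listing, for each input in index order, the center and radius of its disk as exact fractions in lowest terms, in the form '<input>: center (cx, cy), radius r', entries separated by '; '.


Below w3, radii multiply path by path; the y-disk centers shift.
y3 passes through 3 substitutions, ending at center (-1/14, -23/40), radius 1/630
y1 passes through 3 substitutions, ending at center (-3/40, -81/140), radius 1/840
y4 passes through 2 substitutions, ending at center (1/14, -4/7), radius 1/84
y2 passes through 1 substitution, ending at center (0, 0), radius 1/5

y1: center (-3/40, -81/140), radius 1/840; y2: center (0, 0), radius 1/5; y3: center (-1/14, -23/40), radius 1/630; y4: center (1/14, -4/7), radius 1/84


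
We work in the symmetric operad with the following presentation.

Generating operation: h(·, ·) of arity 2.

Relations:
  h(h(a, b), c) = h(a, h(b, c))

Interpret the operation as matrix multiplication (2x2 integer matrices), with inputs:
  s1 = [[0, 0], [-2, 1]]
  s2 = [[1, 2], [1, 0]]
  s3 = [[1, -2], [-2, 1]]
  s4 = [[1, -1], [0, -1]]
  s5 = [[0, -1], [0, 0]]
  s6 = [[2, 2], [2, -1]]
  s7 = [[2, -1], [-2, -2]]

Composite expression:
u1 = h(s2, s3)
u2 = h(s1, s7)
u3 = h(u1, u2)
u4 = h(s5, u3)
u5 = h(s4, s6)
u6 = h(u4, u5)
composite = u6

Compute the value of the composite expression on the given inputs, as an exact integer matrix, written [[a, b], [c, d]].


[[0, -36], [0, 0]]

h(s2, s3) = [[-3, 0], [1, -2]]
h(s1, s7) = [[0, 0], [-6, 0]]
h(h(s2, s3), h(s1, s7)) = [[0, 0], [12, 0]]
h(s5, h(h(s2, s3), h(s1, s7))) = [[-12, 0], [0, 0]]
h(s4, s6) = [[0, 3], [-2, 1]]
h(h(s5, h(h(s2, s3), h(s1, s7))), h(s4, s6)) = [[0, -36], [0, 0]]


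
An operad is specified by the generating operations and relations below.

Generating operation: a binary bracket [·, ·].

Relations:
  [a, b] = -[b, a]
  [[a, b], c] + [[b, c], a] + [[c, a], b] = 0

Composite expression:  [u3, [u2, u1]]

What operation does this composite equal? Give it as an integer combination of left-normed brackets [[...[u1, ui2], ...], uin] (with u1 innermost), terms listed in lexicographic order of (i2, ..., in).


[[u1, u2], u3]

A multilinear Lie element is pinned by u1-initial words (u1 innermost).
Composite bracket: [u3, [u2, u1]]
Under [a, b] = ab - ba we get 4 signed associative words (2^2 = 4).
Keep just the words that open with u1:
  sign of u1u2u3 is +1, so it contributes +[[u1, u2], u3]


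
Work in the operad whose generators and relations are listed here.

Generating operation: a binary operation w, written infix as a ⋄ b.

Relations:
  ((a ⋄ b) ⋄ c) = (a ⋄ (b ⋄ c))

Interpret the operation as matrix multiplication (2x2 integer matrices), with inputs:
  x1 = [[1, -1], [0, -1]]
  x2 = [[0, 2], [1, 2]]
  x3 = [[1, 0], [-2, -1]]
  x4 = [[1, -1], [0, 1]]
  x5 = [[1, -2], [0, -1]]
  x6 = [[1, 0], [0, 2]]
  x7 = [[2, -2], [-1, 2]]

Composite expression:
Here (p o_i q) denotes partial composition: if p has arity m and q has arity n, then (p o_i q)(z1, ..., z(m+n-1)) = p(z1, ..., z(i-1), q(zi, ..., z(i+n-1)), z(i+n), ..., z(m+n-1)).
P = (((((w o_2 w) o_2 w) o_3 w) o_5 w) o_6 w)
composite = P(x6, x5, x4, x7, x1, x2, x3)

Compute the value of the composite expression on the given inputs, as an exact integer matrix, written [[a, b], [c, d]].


(x4 ⋄ x7) = [[3, -4], [-1, 2]]
(x5 ⋄ (x4 ⋄ x7)) = [[5, -8], [1, -2]]
(x2 ⋄ x3) = [[-4, -2], [-3, -2]]
(x1 ⋄ (x2 ⋄ x3)) = [[-1, 0], [3, 2]]
((x5 ⋄ (x4 ⋄ x7)) ⋄ (x1 ⋄ (x2 ⋄ x3))) = [[-29, -16], [-7, -4]]
(x6 ⋄ ((x5 ⋄ (x4 ⋄ x7)) ⋄ (x1 ⋄ (x2 ⋄ x3)))) = [[-29, -16], [-14, -8]]

[[-29, -16], [-14, -8]]


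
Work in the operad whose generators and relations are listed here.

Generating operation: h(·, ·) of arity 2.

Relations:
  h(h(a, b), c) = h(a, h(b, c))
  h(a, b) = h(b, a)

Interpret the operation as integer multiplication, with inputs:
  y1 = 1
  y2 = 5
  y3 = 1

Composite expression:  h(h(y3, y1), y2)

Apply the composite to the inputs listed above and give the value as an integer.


5


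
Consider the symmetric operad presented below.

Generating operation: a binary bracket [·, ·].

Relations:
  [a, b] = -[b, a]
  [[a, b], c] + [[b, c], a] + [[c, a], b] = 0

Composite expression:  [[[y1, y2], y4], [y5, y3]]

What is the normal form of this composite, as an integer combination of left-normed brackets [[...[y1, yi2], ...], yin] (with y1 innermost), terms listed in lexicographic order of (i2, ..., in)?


-[[[[y1, y2], y4], y3], y5] + [[[[y1, y2], y4], y5], y3]

Antisymmetry and Jacobi reduce to y1-anchored left-normed brackets.
Composite bracket: [[[y1, y2], y4], [y5, y3]]
Each bracket splits as ab - ba, giving 16 signed words (2^4 = 16).
Coefficients come from the y1-initial words:
  word y1y2y4y3y5 has sign -1, contributing -[[[[y1, y2], y4], y3], y5]
  word y1y2y4y5y3 has sign +1, contributing +[[[[y1, y2], y4], y5], y3]


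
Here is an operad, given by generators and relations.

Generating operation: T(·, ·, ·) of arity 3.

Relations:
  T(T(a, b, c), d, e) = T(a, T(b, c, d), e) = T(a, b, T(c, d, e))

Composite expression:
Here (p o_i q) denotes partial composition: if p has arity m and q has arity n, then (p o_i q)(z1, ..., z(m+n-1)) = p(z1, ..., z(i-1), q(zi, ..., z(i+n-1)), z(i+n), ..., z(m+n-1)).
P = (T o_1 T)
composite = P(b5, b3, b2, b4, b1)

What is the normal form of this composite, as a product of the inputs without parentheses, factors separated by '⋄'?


Key point: T is associative — brackets drop, the b-order remains.
T(b5, b3, b2) spells out as b5 ⋄ b3 ⋄ b2
T(T(b5, b3, b2), b4, b1) spells out as b5 ⋄ b3 ⋄ b2 ⋄ b4 ⋄ b1

b5 ⋄ b3 ⋄ b2 ⋄ b4 ⋄ b1


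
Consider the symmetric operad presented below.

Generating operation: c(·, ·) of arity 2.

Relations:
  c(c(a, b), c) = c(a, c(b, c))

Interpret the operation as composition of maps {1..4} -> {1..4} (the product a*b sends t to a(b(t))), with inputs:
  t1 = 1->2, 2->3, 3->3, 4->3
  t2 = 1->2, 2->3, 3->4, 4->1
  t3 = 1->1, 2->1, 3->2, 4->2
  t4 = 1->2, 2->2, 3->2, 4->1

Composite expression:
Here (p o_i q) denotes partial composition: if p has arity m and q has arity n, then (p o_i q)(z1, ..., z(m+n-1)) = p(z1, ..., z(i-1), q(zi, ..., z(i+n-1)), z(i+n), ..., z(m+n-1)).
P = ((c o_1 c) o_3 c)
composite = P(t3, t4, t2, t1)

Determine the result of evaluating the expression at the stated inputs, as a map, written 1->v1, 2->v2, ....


1->1, 2->1, 3->1, 4->1

c(t3, t4) = 1->1, 2->1, 3->1, 4->1
c(t2, t1) = 1->3, 2->4, 3->4, 4->4
c(c(t3, t4), c(t2, t1)) = 1->1, 2->1, 3->1, 4->1


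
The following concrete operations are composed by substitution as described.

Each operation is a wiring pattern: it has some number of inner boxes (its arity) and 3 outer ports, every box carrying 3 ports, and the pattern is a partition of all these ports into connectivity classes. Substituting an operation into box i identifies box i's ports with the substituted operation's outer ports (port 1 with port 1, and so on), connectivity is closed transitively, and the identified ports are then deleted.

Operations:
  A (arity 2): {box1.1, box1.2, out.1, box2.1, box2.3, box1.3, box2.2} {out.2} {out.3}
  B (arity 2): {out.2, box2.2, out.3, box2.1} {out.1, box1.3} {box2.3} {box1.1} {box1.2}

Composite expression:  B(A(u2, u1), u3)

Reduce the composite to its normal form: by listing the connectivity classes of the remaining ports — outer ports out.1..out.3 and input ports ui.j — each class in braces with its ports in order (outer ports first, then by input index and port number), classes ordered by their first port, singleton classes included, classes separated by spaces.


{out.1} {out.2, out.3, u3.1, u3.2} {u1.1, u1.2, u1.3, u2.1, u2.2, u2.3} {u3.3}

Two ports join when wires chain via B-identified ports.
the subtree at A composes to {out.1, u1.1, u1.2, u1.3, u2.1, u2.2, u2.3} {out.2} {out.3} on (u2, u1); out.j = own outer ports
the subtree at B composes to {out.1} {out.2, out.3, u3.1, u3.2} {u1.1, u1.2, u1.3, u2.1, u2.2, u2.3} {u3.3} on (u2, u1, u3); out.j = own outer ports
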